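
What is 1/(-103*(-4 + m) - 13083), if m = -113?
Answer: -1/1032 ≈ -0.00096899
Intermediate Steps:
1/(-103*(-4 + m) - 13083) = 1/(-103*(-4 - 113) - 13083) = 1/(-103*(-117) - 13083) = 1/(12051 - 13083) = 1/(-1032) = -1/1032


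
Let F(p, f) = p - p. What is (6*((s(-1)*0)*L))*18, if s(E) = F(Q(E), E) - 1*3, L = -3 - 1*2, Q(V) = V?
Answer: 0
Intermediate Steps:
F(p, f) = 0
L = -5 (L = -3 - 2 = -5)
s(E) = -3 (s(E) = 0 - 1*3 = 0 - 3 = -3)
(6*((s(-1)*0)*L))*18 = (6*(-3*0*(-5)))*18 = (6*(0*(-5)))*18 = (6*0)*18 = 0*18 = 0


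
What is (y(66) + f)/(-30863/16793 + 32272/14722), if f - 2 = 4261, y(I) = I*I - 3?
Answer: 50716760008/2085205 ≈ 24322.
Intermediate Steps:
y(I) = -3 + I² (y(I) = I² - 3 = -3 + I²)
f = 4263 (f = 2 + 4261 = 4263)
(y(66) + f)/(-30863/16793 + 32272/14722) = ((-3 + 66²) + 4263)/(-30863/16793 + 32272/14722) = ((-3 + 4356) + 4263)/(-30863*1/16793 + 32272*(1/14722)) = (4353 + 4263)/(-4409/2399 + 16136/7361) = 8616/(6255615/17659039) = 8616*(17659039/6255615) = 50716760008/2085205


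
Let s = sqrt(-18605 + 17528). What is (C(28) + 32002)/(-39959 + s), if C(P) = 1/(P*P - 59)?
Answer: -927106780509/1157623999550 - 23201451*I*sqrt(1077)/1157623999550 ≈ -0.80087 - 0.00065774*I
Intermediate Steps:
s = I*sqrt(1077) (s = sqrt(-1077) = I*sqrt(1077) ≈ 32.818*I)
C(P) = 1/(-59 + P**2) (C(P) = 1/(P**2 - 59) = 1/(-59 + P**2))
(C(28) + 32002)/(-39959 + s) = (1/(-59 + 28**2) + 32002)/(-39959 + I*sqrt(1077)) = (1/(-59 + 784) + 32002)/(-39959 + I*sqrt(1077)) = (1/725 + 32002)/(-39959 + I*sqrt(1077)) = 23201451/(725*(-39959 + I*sqrt(1077)))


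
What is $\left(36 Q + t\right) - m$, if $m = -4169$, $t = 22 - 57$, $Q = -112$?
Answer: $102$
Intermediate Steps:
$t = -35$ ($t = 22 - 57 = -35$)
$\left(36 Q + t\right) - m = \left(36 \left(-112\right) - 35\right) - -4169 = \left(-4032 - 35\right) + 4169 = -4067 + 4169 = 102$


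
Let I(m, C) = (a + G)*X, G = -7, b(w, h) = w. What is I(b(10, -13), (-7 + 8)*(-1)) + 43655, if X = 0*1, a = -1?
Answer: 43655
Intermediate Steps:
X = 0
I(m, C) = 0 (I(m, C) = (-1 - 7)*0 = -8*0 = 0)
I(b(10, -13), (-7 + 8)*(-1)) + 43655 = 0 + 43655 = 43655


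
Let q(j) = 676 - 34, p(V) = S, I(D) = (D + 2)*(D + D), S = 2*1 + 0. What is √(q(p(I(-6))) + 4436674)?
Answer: 2*√1109329 ≈ 2106.5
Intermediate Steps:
S = 2 (S = 2 + 0 = 2)
I(D) = 2*D*(2 + D) (I(D) = (2 + D)*(2*D) = 2*D*(2 + D))
p(V) = 2
q(j) = 642
√(q(p(I(-6))) + 4436674) = √(642 + 4436674) = √4437316 = 2*√1109329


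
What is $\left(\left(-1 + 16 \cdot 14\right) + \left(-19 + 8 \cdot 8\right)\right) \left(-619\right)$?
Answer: $-165892$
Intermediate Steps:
$\left(\left(-1 + 16 \cdot 14\right) + \left(-19 + 8 \cdot 8\right)\right) \left(-619\right) = \left(\left(-1 + 224\right) + \left(-19 + 64\right)\right) \left(-619\right) = \left(223 + 45\right) \left(-619\right) = 268 \left(-619\right) = -165892$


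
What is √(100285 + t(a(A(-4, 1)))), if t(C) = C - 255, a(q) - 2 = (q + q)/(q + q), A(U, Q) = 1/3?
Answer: √100033 ≈ 316.28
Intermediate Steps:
A(U, Q) = ⅓ (A(U, Q) = 1*(⅓) = ⅓)
a(q) = 3 (a(q) = 2 + (q + q)/(q + q) = 2 + (2*q)/((2*q)) = 2 + (2*q)*(1/(2*q)) = 2 + 1 = 3)
t(C) = -255 + C
√(100285 + t(a(A(-4, 1)))) = √(100285 + (-255 + 3)) = √(100285 - 252) = √100033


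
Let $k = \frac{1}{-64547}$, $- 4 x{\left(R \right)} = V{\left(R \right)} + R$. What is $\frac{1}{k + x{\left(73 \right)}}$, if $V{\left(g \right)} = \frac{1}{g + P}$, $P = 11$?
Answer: $- \frac{3098256}{56552441} \approx -0.054786$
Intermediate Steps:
$V{\left(g \right)} = \frac{1}{11 + g}$ ($V{\left(g \right)} = \frac{1}{g + 11} = \frac{1}{11 + g}$)
$x{\left(R \right)} = - \frac{R}{4} - \frac{1}{4 \left(11 + R\right)}$ ($x{\left(R \right)} = - \frac{\frac{1}{11 + R} + R}{4} = - \frac{R + \frac{1}{11 + R}}{4} = - \frac{R}{4} - \frac{1}{4 \left(11 + R\right)}$)
$k = - \frac{1}{64547} \approx -1.5493 \cdot 10^{-5}$
$\frac{1}{k + x{\left(73 \right)}} = \frac{1}{- \frac{1}{64547} + \frac{-1 - 73 \left(11 + 73\right)}{4 \left(11 + 73\right)}} = \frac{1}{- \frac{1}{64547} + \frac{-1 - 73 \cdot 84}{4 \cdot 84}} = \frac{1}{- \frac{1}{64547} + \frac{1}{4} \cdot \frac{1}{84} \left(-1 - 6132\right)} = \frac{1}{- \frac{1}{64547} + \frac{1}{4} \cdot \frac{1}{84} \left(-6133\right)} = \frac{1}{- \frac{1}{64547} - \frac{6133}{336}} = \frac{1}{- \frac{56552441}{3098256}} = - \frac{3098256}{56552441}$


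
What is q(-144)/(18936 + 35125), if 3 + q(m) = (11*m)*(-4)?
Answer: 6333/54061 ≈ 0.11715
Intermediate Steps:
q(m) = -3 - 44*m (q(m) = -3 + (11*m)*(-4) = -3 - 44*m)
q(-144)/(18936 + 35125) = (-3 - 44*(-144))/(18936 + 35125) = (-3 + 6336)/54061 = 6333*(1/54061) = 6333/54061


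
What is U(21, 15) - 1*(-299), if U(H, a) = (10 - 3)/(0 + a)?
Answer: 4492/15 ≈ 299.47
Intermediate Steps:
U(H, a) = 7/a
U(21, 15) - 1*(-299) = 7/15 - 1*(-299) = 7*(1/15) + 299 = 7/15 + 299 = 4492/15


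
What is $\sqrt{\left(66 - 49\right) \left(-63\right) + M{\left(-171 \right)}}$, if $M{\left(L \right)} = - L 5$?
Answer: $6 i \sqrt{6} \approx 14.697 i$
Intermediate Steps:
$M{\left(L \right)} = - 5 L$
$\sqrt{\left(66 - 49\right) \left(-63\right) + M{\left(-171 \right)}} = \sqrt{\left(66 - 49\right) \left(-63\right) - -855} = \sqrt{17 \left(-63\right) + 855} = \sqrt{-1071 + 855} = \sqrt{-216} = 6 i \sqrt{6}$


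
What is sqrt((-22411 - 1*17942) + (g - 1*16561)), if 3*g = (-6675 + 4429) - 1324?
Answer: 6*I*sqrt(1614) ≈ 241.05*I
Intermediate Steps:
g = -1190 (g = ((-6675 + 4429) - 1324)/3 = (-2246 - 1324)/3 = (1/3)*(-3570) = -1190)
sqrt((-22411 - 1*17942) + (g - 1*16561)) = sqrt((-22411 - 1*17942) + (-1190 - 1*16561)) = sqrt((-22411 - 17942) + (-1190 - 16561)) = sqrt(-40353 - 17751) = sqrt(-58104) = 6*I*sqrt(1614)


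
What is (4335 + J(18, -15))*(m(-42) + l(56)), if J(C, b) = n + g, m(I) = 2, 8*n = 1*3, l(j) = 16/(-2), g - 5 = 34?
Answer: -104985/4 ≈ -26246.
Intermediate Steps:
g = 39 (g = 5 + 34 = 39)
l(j) = -8 (l(j) = 16*(-1/2) = -8)
n = 3/8 (n = (1*3)/8 = (1/8)*3 = 3/8 ≈ 0.37500)
J(C, b) = 315/8 (J(C, b) = 3/8 + 39 = 315/8)
(4335 + J(18, -15))*(m(-42) + l(56)) = (4335 + 315/8)*(2 - 8) = (34995/8)*(-6) = -104985/4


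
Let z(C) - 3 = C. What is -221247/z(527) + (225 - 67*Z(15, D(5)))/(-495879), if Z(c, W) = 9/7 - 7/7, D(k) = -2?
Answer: -767982951521/1839711090 ≈ -417.45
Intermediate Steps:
Z(c, W) = 2/7 (Z(c, W) = 9*(⅐) - 7*⅐ = 9/7 - 1 = 2/7)
z(C) = 3 + C
-221247/z(527) + (225 - 67*Z(15, D(5)))/(-495879) = -221247/(3 + 527) + (225 - 67*2/7)/(-495879) = -221247/530 + (225 - 134/7)*(-1/495879) = -221247*1/530 + (1441/7)*(-1/495879) = -221247/530 - 1441/3471153 = -767982951521/1839711090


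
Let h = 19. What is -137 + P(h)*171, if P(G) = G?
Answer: 3112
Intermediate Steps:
-137 + P(h)*171 = -137 + 19*171 = -137 + 3249 = 3112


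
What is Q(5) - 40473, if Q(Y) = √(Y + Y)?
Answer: -40473 + √10 ≈ -40470.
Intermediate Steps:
Q(Y) = √2*√Y (Q(Y) = √(2*Y) = √2*√Y)
Q(5) - 40473 = √2*√5 - 40473 = √10 - 40473 = -40473 + √10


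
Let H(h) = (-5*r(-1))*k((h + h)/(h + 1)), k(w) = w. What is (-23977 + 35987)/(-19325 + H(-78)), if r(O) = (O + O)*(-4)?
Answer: -184954/298853 ≈ -0.61888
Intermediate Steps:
r(O) = -8*O (r(O) = (2*O)*(-4) = -8*O)
H(h) = -80*h/(1 + h) (H(h) = (-(-40)*(-1))*((h + h)/(h + 1)) = (-5*8)*((2*h)/(1 + h)) = -80*h/(1 + h))
(-23977 + 35987)/(-19325 + H(-78)) = (-23977 + 35987)/(-19325 - 80*(-78)/(1 - 78)) = 12010/(-19325 - 80*(-78)/(-77)) = 12010/(-19325 - 80*(-78)*(-1/77)) = 12010/(-19325 - 6240/77) = 12010/(-1494265/77) = 12010*(-77/1494265) = -184954/298853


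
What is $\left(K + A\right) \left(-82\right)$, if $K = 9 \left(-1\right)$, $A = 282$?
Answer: $-22386$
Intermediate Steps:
$K = -9$
$\left(K + A\right) \left(-82\right) = \left(-9 + 282\right) \left(-82\right) = 273 \left(-82\right) = -22386$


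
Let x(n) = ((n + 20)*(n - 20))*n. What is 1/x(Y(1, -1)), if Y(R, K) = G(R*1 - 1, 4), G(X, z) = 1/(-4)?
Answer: 64/6399 ≈ 0.010002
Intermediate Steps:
G(X, z) = -¼
Y(R, K) = -¼
x(n) = n*(-20 + n)*(20 + n) (x(n) = ((20 + n)*(-20 + n))*n = ((-20 + n)*(20 + n))*n = n*(-20 + n)*(20 + n))
1/x(Y(1, -1)) = 1/(-(-400 + (-¼)²)/4) = 1/(-(-400 + 1/16)/4) = 1/(-¼*(-6399/16)) = 1/(6399/64) = 64/6399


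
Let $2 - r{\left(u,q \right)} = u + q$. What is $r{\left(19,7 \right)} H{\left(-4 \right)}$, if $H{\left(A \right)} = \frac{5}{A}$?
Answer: $30$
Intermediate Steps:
$r{\left(u,q \right)} = 2 - q - u$ ($r{\left(u,q \right)} = 2 - \left(u + q\right) = 2 - \left(q + u\right) = 2 - q - u$)
$r{\left(19,7 \right)} H{\left(-4 \right)} = \left(2 - 7 - 19\right) \frac{5}{-4} = \left(2 - 7 - 19\right) 5 \left(- \frac{1}{4}\right) = \left(-24\right) \left(- \frac{5}{4}\right) = 30$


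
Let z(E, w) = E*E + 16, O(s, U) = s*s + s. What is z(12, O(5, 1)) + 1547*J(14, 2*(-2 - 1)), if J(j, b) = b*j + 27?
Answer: -88019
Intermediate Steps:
O(s, U) = s + s² (O(s, U) = s² + s = s + s²)
z(E, w) = 16 + E² (z(E, w) = E² + 16 = 16 + E²)
J(j, b) = 27 + b*j
z(12, O(5, 1)) + 1547*J(14, 2*(-2 - 1)) = (16 + 12²) + 1547*(27 + (2*(-2 - 1))*14) = (16 + 144) + 1547*(27 + (2*(-3))*14) = 160 + 1547*(27 - 6*14) = 160 + 1547*(27 - 84) = 160 + 1547*(-57) = 160 - 88179 = -88019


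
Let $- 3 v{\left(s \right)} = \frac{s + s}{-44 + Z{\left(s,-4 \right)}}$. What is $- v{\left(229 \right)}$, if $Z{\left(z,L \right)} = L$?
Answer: $- \frac{229}{72} \approx -3.1806$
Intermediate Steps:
$v{\left(s \right)} = \frac{s}{72}$ ($v{\left(s \right)} = - \frac{\left(s + s\right) \frac{1}{-44 - 4}}{3} = - \frac{2 s \frac{1}{-48}}{3} = - \frac{2 s \left(- \frac{1}{48}\right)}{3} = - \frac{\left(- \frac{1}{24}\right) s}{3} = \frac{s}{72}$)
$- v{\left(229 \right)} = - \frac{229}{72}$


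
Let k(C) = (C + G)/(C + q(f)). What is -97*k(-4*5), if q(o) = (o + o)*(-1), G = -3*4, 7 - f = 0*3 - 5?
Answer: -776/11 ≈ -70.545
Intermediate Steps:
f = 12 (f = 7 - (0*3 - 5) = 7 - (0 - 5) = 7 - 1*(-5) = 7 + 5 = 12)
G = -12
q(o) = -2*o (q(o) = (2*o)*(-1) = -2*o)
k(C) = (-12 + C)/(-24 + C) (k(C) = (C - 12)/(C - 2*12) = (-12 + C)/(C - 24) = (-12 + C)/(-24 + C))
-97*k(-4*5) = -97*(-12 - 4*5)/(-24 - 4*5) = -97*(-12 - 20)/(-24 - 20) = -97*(-32)/(-44) = -(-97)*(-32)/44 = -97*8/11 = -776/11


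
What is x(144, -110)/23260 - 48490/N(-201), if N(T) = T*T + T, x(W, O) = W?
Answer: -5610443/4675260 ≈ -1.2000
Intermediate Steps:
N(T) = T + T**2 (N(T) = T**2 + T = T + T**2)
x(144, -110)/23260 - 48490/N(-201) = 144/23260 - 48490*(-1/(201*(1 - 201))) = 144*(1/23260) - 48490/((-201*(-200))) = 36/5815 - 48490/40200 = 36/5815 - 48490*1/40200 = 36/5815 - 4849/4020 = -5610443/4675260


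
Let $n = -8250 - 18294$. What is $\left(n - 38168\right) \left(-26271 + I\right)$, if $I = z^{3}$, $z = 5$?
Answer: $1691959952$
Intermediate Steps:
$I = 125$ ($I = 5^{3} = 125$)
$n = -26544$
$\left(n - 38168\right) \left(-26271 + I\right) = \left(-26544 - 38168\right) \left(-26271 + 125\right) = \left(-64712\right) \left(-26146\right) = 1691959952$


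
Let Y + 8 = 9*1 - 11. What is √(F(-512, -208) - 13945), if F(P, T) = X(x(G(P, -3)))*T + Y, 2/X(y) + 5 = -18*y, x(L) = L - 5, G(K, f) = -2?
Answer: I*√1688971/11 ≈ 118.15*I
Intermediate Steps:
x(L) = -5 + L
X(y) = 2/(-5 - 18*y)
Y = -10 (Y = -8 + (9*1 - 11) = -8 + (9 - 11) = -8 - 2 = -10)
F(P, T) = -10 + 2*T/121 (F(P, T) = (-2/(5 + 18*(-5 - 2)))*T - 10 = (-2/(5 + 18*(-7)))*T - 10 = (-2/(5 - 126))*T - 10 = (-2/(-121))*T - 10 = (-2*(-1/121))*T - 10 = 2*T/121 - 10 = -10 + 2*T/121)
√(F(-512, -208) - 13945) = √((-10 + (2/121)*(-208)) - 13945) = √((-10 - 416/121) - 13945) = √(-1626/121 - 13945) = √(-1688971/121) = I*√1688971/11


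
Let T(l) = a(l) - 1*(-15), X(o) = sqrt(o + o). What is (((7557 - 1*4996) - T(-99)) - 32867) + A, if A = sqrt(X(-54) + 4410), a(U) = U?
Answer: -30222 + sqrt(4410 + 6*I*sqrt(3)) ≈ -30156.0 + 0.078246*I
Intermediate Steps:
X(o) = sqrt(2)*sqrt(o) (X(o) = sqrt(2*o) = sqrt(2)*sqrt(o))
A = sqrt(4410 + 6*I*sqrt(3)) (A = sqrt(sqrt(2)*sqrt(-54) + 4410) = sqrt(sqrt(2)*(3*I*sqrt(6)) + 4410) = sqrt(6*I*sqrt(3) + 4410) = sqrt(4410 + 6*I*sqrt(3)) ≈ 66.408 + 0.0782*I)
T(l) = 15 + l (T(l) = l - 1*(-15) = l + 15 = 15 + l)
(((7557 - 1*4996) - T(-99)) - 32867) + A = (((7557 - 1*4996) - (15 - 99)) - 32867) + sqrt(4410 + 6*I*sqrt(3)) = (((7557 - 4996) - 1*(-84)) - 32867) + sqrt(4410 + 6*I*sqrt(3)) = ((2561 + 84) - 32867) + sqrt(4410 + 6*I*sqrt(3)) = (2645 - 32867) + sqrt(4410 + 6*I*sqrt(3)) = -30222 + sqrt(4410 + 6*I*sqrt(3))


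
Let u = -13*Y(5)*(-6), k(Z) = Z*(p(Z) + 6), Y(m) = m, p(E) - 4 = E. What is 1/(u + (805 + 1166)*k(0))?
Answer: 1/390 ≈ 0.0025641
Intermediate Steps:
p(E) = 4 + E
k(Z) = Z*(10 + Z) (k(Z) = Z*((4 + Z) + 6) = Z*(10 + Z))
u = 390 (u = -13*5*(-6) = -65*(-6) = 390)
1/(u + (805 + 1166)*k(0)) = 1/(390 + (805 + 1166)*(0*(10 + 0))) = 1/(390 + 1971*(0*10)) = 1/(390 + 1971*0) = 1/(390 + 0) = 1/390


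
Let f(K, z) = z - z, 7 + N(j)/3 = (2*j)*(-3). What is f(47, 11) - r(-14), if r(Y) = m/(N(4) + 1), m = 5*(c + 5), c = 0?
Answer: 25/92 ≈ 0.27174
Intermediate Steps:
N(j) = -21 - 18*j (N(j) = -21 + 3*((2*j)*(-3)) = -21 + 3*(-6*j) = -21 - 18*j)
m = 25 (m = 5*(0 + 5) = 5*5 = 25)
f(K, z) = 0
r(Y) = -25/92 (r(Y) = 25/((-21 - 18*4) + 1) = 25/((-21 - 72) + 1) = 25/(-93 + 1) = 25/(-92) = 25*(-1/92) = -25/92)
f(47, 11) - r(-14) = 0 - 1*(-25/92) = 0 + 25/92 = 25/92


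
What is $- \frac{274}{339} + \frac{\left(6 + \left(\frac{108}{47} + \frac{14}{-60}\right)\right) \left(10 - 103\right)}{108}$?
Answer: $- \frac{44468693}{5735880} \approx -7.7527$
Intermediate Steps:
$- \frac{274}{339} + \frac{\left(6 + \left(\frac{108}{47} + \frac{14}{-60}\right)\right) \left(10 - 103\right)}{108} = \left(-274\right) \frac{1}{339} + \left(6 + \left(108 \cdot \frac{1}{47} + 14 \left(- \frac{1}{60}\right)\right)\right) \left(-93\right) \frac{1}{108} = - \frac{274}{339} + \left(6 + \left(\frac{108}{47} - \frac{7}{30}\right)\right) \left(-93\right) \frac{1}{108} = - \frac{274}{339} + \left(6 + \frac{2911}{1410}\right) \left(-93\right) \frac{1}{108} = - \frac{274}{339} + \frac{11371}{1410} \left(-93\right) \frac{1}{108} = - \frac{274}{339} - \frac{352501}{50760} = - \frac{44468693}{5735880}$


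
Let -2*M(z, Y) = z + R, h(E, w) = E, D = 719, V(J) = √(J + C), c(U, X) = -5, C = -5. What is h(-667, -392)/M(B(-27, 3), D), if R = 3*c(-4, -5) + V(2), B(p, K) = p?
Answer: -18676/589 - 1334*I*√3/1767 ≈ -31.708 - 1.3076*I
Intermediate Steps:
V(J) = √(-5 + J) (V(J) = √(J - 5) = √(-5 + J))
R = -15 + I*√3 (R = 3*(-5) + √(-5 + 2) = -15 + √(-3) = -15 + I*√3 ≈ -15.0 + 1.732*I)
M(z, Y) = 15/2 - z/2 - I*√3/2 (M(z, Y) = -(z + (-15 + I*√3))/2 = -(-15 + z + I*√3)/2 = 15/2 - z/2 - I*√3/2)
h(-667, -392)/M(B(-27, 3), D) = -667/(15/2 - ½*(-27) - I*√3/2) = -667/(15/2 + 27/2 - I*√3/2) = -667/(21 - I*√3/2)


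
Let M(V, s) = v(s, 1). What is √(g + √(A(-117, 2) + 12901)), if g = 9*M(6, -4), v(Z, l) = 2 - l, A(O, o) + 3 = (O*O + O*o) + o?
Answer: √(9 + √26355) ≈ 13.090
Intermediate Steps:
A(O, o) = -3 + o + O² + O*o (A(O, o) = -3 + ((O*O + O*o) + o) = -3 + ((O² + O*o) + o) = -3 + (o + O² + O*o) = -3 + o + O² + O*o)
M(V, s) = 1 (M(V, s) = 2 - 1*1 = 2 - 1 = 1)
g = 9 (g = 9*1 = 9)
√(g + √(A(-117, 2) + 12901)) = √(9 + √((-3 + 2 + (-117)² - 117*2) + 12901)) = √(9 + √((-3 + 2 + 13689 - 234) + 12901)) = √(9 + √(13454 + 12901)) = √(9 + √26355)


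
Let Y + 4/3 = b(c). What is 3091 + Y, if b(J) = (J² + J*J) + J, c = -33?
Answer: 15704/3 ≈ 5234.7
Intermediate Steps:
b(J) = J + 2*J² (b(J) = (J² + J²) + J = 2*J² + J = J + 2*J²)
Y = 6431/3 (Y = -4/3 - 33*(1 + 2*(-33)) = -4/3 - 33*(1 - 66) = -4/3 - 33*(-65) = -4/3 + 2145 = 6431/3 ≈ 2143.7)
3091 + Y = 3091 + 6431/3 = 15704/3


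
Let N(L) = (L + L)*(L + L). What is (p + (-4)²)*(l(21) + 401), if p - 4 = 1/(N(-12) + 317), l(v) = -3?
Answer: 7108678/893 ≈ 7960.4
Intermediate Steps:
N(L) = 4*L² (N(L) = (2*L)*(2*L) = 4*L²)
p = 3573/893 (p = 4 + 1/(4*(-12)² + 317) = 4 + 1/(4*144 + 317) = 4 + 1/(576 + 317) = 4 + 1/893 = 3573/893 ≈ 4.0011)
(p + (-4)²)*(l(21) + 401) = (3573/893 + (-4)²)*(-3 + 401) = (3573/893 + 16)*398 = (17861/893)*398 = 7108678/893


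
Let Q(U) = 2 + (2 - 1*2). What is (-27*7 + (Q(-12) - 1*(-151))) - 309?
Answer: -345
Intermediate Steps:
Q(U) = 2 (Q(U) = 2 + (2 - 2) = 2 + 0 = 2)
(-27*7 + (Q(-12) - 1*(-151))) - 309 = (-27*7 + (2 - 1*(-151))) - 309 = (-189 + (2 + 151)) - 309 = (-189 + 153) - 309 = -36 - 309 = -345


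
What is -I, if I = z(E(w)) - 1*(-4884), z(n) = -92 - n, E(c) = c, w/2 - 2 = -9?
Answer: -4806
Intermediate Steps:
w = -14 (w = 4 + 2*(-9) = 4 - 18 = -14)
I = 4806 (I = (-92 - 1*(-14)) - 1*(-4884) = (-92 + 14) + 4884 = -78 + 4884 = 4806)
-I = -1*4806 = -4806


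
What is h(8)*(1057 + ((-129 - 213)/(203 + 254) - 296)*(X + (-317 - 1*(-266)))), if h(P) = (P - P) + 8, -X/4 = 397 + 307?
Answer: 3114307096/457 ≈ 6.8147e+6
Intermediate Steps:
X = -2816 (X = -4*(397 + 307) = -4*704 = -2816)
h(P) = 8 (h(P) = 0 + 8 = 8)
h(8)*(1057 + ((-129 - 213)/(203 + 254) - 296)*(X + (-317 - 1*(-266)))) = 8*(1057 + ((-129 - 213)/(203 + 254) - 296)*(-2816 + (-317 - 1*(-266)))) = 8*(1057 + (-342/457 - 296)*(-2816 + (-317 + 266))) = 8*(1057 + (-342*1/457 - 296)*(-2816 - 51)) = 8*(1057 + (-342/457 - 296)*(-2867)) = 8*(1057 - 135614/457*(-2867)) = 8*(1057 + 388805338/457) = 8*(389288387/457) = 3114307096/457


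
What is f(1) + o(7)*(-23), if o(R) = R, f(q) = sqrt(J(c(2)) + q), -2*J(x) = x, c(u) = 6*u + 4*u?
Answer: -161 + 3*I ≈ -161.0 + 3.0*I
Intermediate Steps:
c(u) = 10*u
J(x) = -x/2
f(q) = sqrt(-10 + q) (f(q) = sqrt(-5*2 + q) = sqrt(-1/2*20 + q) = sqrt(-10 + q))
f(1) + o(7)*(-23) = sqrt(-10 + 1) + 7*(-23) = sqrt(-9) - 161 = 3*I - 161 = -161 + 3*I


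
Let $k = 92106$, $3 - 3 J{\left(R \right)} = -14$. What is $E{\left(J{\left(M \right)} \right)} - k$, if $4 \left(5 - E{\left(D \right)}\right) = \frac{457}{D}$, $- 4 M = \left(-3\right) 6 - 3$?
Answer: $- \frac{6264239}{68} \approx -92121.0$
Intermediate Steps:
$M = \frac{21}{4}$ ($M = - \frac{\left(-3\right) 6 - 3}{4} = - \frac{-18 - 3}{4} = \left(- \frac{1}{4}\right) \left(-21\right) = \frac{21}{4} \approx 5.25$)
$J{\left(R \right)} = \frac{17}{3}$ ($J{\left(R \right)} = 1 - - \frac{14}{3} = 1 + \frac{14}{3} = \frac{17}{3}$)
$E{\left(D \right)} = 5 - \frac{457}{4 D}$ ($E{\left(D \right)} = 5 - \frac{457 \frac{1}{D}}{4} = 5 - \frac{457}{4 D}$)
$E{\left(J{\left(M \right)} \right)} - k = \left(5 - \frac{457}{4 \cdot \frac{17}{3}}\right) - 92106 = \left(5 - \frac{1371}{68}\right) - 92106 = - \frac{1031}{68} - 92106 = - \frac{6264239}{68}$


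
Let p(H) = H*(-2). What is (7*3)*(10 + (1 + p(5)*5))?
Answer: -819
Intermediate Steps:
p(H) = -2*H
(7*3)*(10 + (1 + p(5)*5)) = (7*3)*(10 + (1 - 2*5*5)) = 21*(10 + (1 - 10*5)) = 21*(10 + (1 - 50)) = 21*(10 - 49) = 21*(-39) = -819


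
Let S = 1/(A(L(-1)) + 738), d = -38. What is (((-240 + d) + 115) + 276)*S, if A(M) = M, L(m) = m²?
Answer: 113/739 ≈ 0.15291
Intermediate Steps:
S = 1/739 (S = 1/((-1)² + 738) = 1/(1 + 738) = 1/739 ≈ 0.0013532)
(((-240 + d) + 115) + 276)*S = (((-240 - 38) + 115) + 276)*(1/739) = ((-278 + 115) + 276)*(1/739) = (-163 + 276)*(1/739) = 113*(1/739) = 113/739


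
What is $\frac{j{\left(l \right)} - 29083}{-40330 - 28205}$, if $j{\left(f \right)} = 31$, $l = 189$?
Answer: $\frac{3228}{7615} \approx 0.4239$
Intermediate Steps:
$\frac{j{\left(l \right)} - 29083}{-40330 - 28205} = \frac{31 - 29083}{-40330 - 28205} = - \frac{29052}{-68535} = \left(-29052\right) \left(- \frac{1}{68535}\right) = \frac{3228}{7615}$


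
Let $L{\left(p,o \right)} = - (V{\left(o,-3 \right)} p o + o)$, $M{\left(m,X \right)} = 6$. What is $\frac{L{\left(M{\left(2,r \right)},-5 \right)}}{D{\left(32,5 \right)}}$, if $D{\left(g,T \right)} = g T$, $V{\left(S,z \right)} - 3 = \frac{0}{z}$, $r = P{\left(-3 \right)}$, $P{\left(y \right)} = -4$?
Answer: $\frac{19}{32} \approx 0.59375$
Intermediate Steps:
$r = -4$
$V{\left(S,z \right)} = 3$ ($V{\left(S,z \right)} = 3 + \frac{0}{z} = 3 + 0 = 3$)
$L{\left(p,o \right)} = - o - 3 o p$ ($L{\left(p,o \right)} = - (3 p o + o) = - (3 o p + o) = - (o + 3 o p) = - o - 3 o p$)
$D{\left(g,T \right)} = T g$
$\frac{L{\left(M{\left(2,r \right)},-5 \right)}}{D{\left(32,5 \right)}} = \frac{\left(-1\right) \left(-5\right) \left(1 + 3 \cdot 6\right)}{5 \cdot 32} = \frac{\left(-1\right) \left(-5\right) \left(1 + 18\right)}{160} = \left(-1\right) \left(-5\right) 19 \cdot \frac{1}{160} = 95 \cdot \frac{1}{160} = \frac{19}{32}$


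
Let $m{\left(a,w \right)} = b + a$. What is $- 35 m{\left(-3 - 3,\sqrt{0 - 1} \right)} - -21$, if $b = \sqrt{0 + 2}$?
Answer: $231 - 35 \sqrt{2} \approx 181.5$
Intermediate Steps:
$b = \sqrt{2} \approx 1.4142$
$m{\left(a,w \right)} = a + \sqrt{2}$ ($m{\left(a,w \right)} = \sqrt{2} + a = a + \sqrt{2}$)
$- 35 m{\left(-3 - 3,\sqrt{0 - 1} \right)} - -21 = - 35 \left(\left(-3 - 3\right) + \sqrt{2}\right) - -21 = - 35 \left(-6 + \sqrt{2}\right) + \left(-2 + 23\right) = \left(210 - 35 \sqrt{2}\right) + 21 = 231 - 35 \sqrt{2}$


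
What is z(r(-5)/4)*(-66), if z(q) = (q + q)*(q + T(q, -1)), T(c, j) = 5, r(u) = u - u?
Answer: 0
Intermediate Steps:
r(u) = 0
z(q) = 2*q*(5 + q) (z(q) = (q + q)*(q + 5) = (2*q)*(5 + q) = 2*q*(5 + q))
z(r(-5)/4)*(-66) = (2*(0/4)*(5 + 0/4))*(-66) = (2*(0*(1/4))*(5 + 0*(1/4)))*(-66) = (2*0*(5 + 0))*(-66) = (2*0*5)*(-66) = 0*(-66) = 0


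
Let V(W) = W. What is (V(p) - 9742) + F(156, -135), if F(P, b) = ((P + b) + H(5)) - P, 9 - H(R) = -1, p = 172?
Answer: -9695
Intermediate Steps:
H(R) = 10 (H(R) = 9 - 1*(-1) = 9 + 1 = 10)
F(P, b) = 10 + b (F(P, b) = ((P + b) + 10) - P = (10 + P + b) - P = 10 + b)
(V(p) - 9742) + F(156, -135) = (172 - 9742) + (10 - 135) = -9570 - 125 = -9695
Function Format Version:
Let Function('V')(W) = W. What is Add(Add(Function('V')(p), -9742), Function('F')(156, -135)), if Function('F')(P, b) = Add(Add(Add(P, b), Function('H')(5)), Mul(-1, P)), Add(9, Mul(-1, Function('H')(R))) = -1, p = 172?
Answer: -9695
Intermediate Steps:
Function('H')(R) = 10 (Function('H')(R) = Add(9, Mul(-1, -1)) = Add(9, 1) = 10)
Function('F')(P, b) = Add(10, b) (Function('F')(P, b) = Add(Add(Add(P, b), 10), Mul(-1, P)) = Add(Add(10, P, b), Mul(-1, P)) = Add(10, b))
Add(Add(Function('V')(p), -9742), Function('F')(156, -135)) = Add(Add(172, -9742), Add(10, -135)) = Add(-9570, -125) = -9695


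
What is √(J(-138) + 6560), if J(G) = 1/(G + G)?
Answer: √124928571/138 ≈ 80.994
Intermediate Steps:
J(G) = 1/(2*G)
√(J(-138) + 6560) = √((½)/(-138) + 6560) = √((½)*(-1/138) + 6560) = √(-1/276 + 6560) = √(1810559/276) = √124928571/138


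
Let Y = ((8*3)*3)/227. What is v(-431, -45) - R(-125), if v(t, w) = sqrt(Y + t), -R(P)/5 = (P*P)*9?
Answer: 703125 + I*sqrt(22192655)/227 ≈ 7.0313e+5 + 20.753*I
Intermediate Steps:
Y = 72/227 (Y = (24*3)*(1/227) = 72*(1/227) = 72/227 ≈ 0.31718)
R(P) = -45*P**2 (R(P) = -5*P*P*9 = -5*P**2*9 = -45*P**2)
v(t, w) = sqrt(72/227 + t)
v(-431, -45) - R(-125) = sqrt(16344 + 51529*(-431))/227 - (-45)*(-125)**2 = sqrt(16344 - 22208999)/227 - (-45)*15625 = sqrt(-22192655)/227 - 1*(-703125) = (I*sqrt(22192655))/227 + 703125 = I*sqrt(22192655)/227 + 703125 = 703125 + I*sqrt(22192655)/227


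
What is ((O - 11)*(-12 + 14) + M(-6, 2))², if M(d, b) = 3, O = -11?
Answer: 1681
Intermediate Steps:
((O - 11)*(-12 + 14) + M(-6, 2))² = ((-11 - 11)*(-12 + 14) + 3)² = (-22*2 + 3)² = (-44 + 3)² = (-41)² = 1681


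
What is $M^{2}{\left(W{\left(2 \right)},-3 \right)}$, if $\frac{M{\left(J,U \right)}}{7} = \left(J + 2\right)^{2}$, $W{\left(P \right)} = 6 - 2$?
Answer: $63504$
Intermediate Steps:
$W{\left(P \right)} = 4$ ($W{\left(P \right)} = 6 - 2 = 4$)
$M{\left(J,U \right)} = 7 \left(2 + J\right)^{2}$ ($M{\left(J,U \right)} = 7 \left(J + 2\right)^{2} = 7 \left(2 + J\right)^{2}$)
$M^{2}{\left(W{\left(2 \right)},-3 \right)} = \left(7 \left(2 + 4\right)^{2}\right)^{2} = \left(7 \cdot 6^{2}\right)^{2} = \left(7 \cdot 36\right)^{2} = 252^{2} = 63504$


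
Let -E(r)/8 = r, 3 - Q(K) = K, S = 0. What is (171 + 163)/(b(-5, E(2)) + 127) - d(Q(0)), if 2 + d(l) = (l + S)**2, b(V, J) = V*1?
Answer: -260/61 ≈ -4.2623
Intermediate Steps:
Q(K) = 3 - K
E(r) = -8*r
b(V, J) = V
d(l) = -2 + l**2 (d(l) = -2 + (l + 0)**2 = -2 + l**2)
(171 + 163)/(b(-5, E(2)) + 127) - d(Q(0)) = (171 + 163)/(-5 + 127) - (-2 + (3 - 1*0)**2) = 334/122 - (-2 + (3 + 0)**2) = 334*(1/122) - (-2 + 3**2) = 167/61 - (-2 + 9) = 167/61 - 1*7 = 167/61 - 7 = -260/61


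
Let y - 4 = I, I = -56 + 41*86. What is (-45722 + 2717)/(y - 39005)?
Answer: 43005/35531 ≈ 1.2104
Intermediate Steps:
I = 3470 (I = -56 + 3526 = 3470)
y = 3474 (y = 4 + 3470 = 3474)
(-45722 + 2717)/(y - 39005) = (-45722 + 2717)/(3474 - 39005) = -43005/(-35531) = -43005*(-1/35531) = 43005/35531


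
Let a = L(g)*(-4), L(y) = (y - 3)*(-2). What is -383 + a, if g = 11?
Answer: -319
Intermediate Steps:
L(y) = 6 - 2*y (L(y) = (-3 + y)*(-2) = 6 - 2*y)
a = 64 (a = (6 - 2*11)*(-4) = (6 - 22)*(-4) = -16*(-4) = 64)
-383 + a = -383 + 64 = -319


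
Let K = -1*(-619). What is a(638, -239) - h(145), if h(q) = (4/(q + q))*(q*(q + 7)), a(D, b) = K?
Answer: 315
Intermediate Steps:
K = 619
a(D, b) = 619
h(q) = 14 + 2*q (h(q) = (4/((2*q)))*(q*(7 + q)) = (4*(1/(2*q)))*(q*(7 + q)) = (2/q)*(q*(7 + q)) = 14 + 2*q)
a(638, -239) - h(145) = 619 - (14 + 2*145) = 619 - (14 + 290) = 619 - 1*304 = 619 - 304 = 315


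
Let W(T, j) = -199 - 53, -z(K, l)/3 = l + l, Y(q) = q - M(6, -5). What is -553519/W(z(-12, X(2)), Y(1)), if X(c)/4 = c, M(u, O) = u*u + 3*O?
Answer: 553519/252 ≈ 2196.5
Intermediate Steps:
M(u, O) = u² + 3*O
Y(q) = -21 + q (Y(q) = q - (6² + 3*(-5)) = q - (36 - 15) = q - 1*21 = q - 21 = -21 + q)
X(c) = 4*c
z(K, l) = -6*l (z(K, l) = -3*(l + l) = -6*l)
W(T, j) = -252
-553519/W(z(-12, X(2)), Y(1)) = -553519/(-252) = -553519*(-1/252) = 553519/252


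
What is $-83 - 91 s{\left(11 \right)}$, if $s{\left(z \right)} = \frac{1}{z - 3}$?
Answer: $- \frac{755}{8} \approx -94.375$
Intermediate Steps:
$s{\left(z \right)} = \frac{1}{-3 + z}$
$-83 - 91 s{\left(11 \right)} = -83 - \frac{91}{-3 + 11} = -83 - \frac{91}{8} = - \frac{755}{8}$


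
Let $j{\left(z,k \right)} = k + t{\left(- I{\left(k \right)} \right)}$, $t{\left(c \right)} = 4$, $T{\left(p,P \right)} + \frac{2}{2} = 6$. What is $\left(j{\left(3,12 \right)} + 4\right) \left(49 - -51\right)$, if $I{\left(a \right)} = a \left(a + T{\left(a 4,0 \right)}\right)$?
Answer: $2000$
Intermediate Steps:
$T{\left(p,P \right)} = 5$ ($T{\left(p,P \right)} = -1 + 6 = 5$)
$I{\left(a \right)} = a \left(5 + a\right)$ ($I{\left(a \right)} = a \left(a + 5\right) = a \left(5 + a\right)$)
$j{\left(z,k \right)} = 4 + k$ ($j{\left(z,k \right)} = k + 4 = 4 + k$)
$\left(j{\left(3,12 \right)} + 4\right) \left(49 - -51\right) = \left(\left(4 + 12\right) + 4\right) \left(49 - -51\right) = \left(16 + 4\right) \left(49 + 51\right) = 20 \cdot 100 = 2000$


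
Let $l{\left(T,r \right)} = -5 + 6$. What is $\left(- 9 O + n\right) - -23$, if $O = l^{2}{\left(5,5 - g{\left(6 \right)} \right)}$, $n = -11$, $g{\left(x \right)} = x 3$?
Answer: $3$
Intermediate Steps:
$g{\left(x \right)} = 3 x$
$l{\left(T,r \right)} = 1$
$O = 1$ ($O = 1^{2} = 1$)
$\left(- 9 O + n\right) - -23 = \left(\left(-9\right) 1 - 11\right) - -23 = \left(-9 - 11\right) + 23 = -20 + 23 = 3$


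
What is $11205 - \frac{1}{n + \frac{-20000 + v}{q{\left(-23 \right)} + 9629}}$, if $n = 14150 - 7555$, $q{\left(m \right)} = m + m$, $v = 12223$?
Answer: $\frac{101152508651}{9027444} \approx 11205.0$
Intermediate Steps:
$q{\left(m \right)} = 2 m$
$n = 6595$
$11205 - \frac{1}{n + \frac{-20000 + v}{q{\left(-23 \right)} + 9629}} = 11205 - \frac{1}{6595 + \frac{-20000 + 12223}{2 \left(-23\right) + 9629}} = 11205 - \frac{1}{6595 - \frac{7777}{-46 + 9629}} = 11205 - \frac{1}{6595 - \frac{7777}{9583}} = 11205 - \frac{1}{6595 - \frac{1111}{1369}} = 11205 - \frac{1}{\frac{9027444}{1369}} = 11205 - \frac{1369}{9027444} = \frac{101152508651}{9027444}$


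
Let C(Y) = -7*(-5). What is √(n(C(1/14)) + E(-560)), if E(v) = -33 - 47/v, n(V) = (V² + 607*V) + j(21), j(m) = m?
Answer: √440178445/140 ≈ 149.86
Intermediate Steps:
C(Y) = 35
n(V) = 21 + V² + 607*V (n(V) = (V² + 607*V) + 21 = 21 + V² + 607*V)
√(n(C(1/14)) + E(-560)) = √((21 + 35² + 607*35) + (-33 - 47/(-560))) = √((21 + 1225 + 21245) + (-33 - 47*(-1/560))) = √(22491 + (-33 + 47/560)) = √(22491 - 18433/560) = √(12576527/560) = √440178445/140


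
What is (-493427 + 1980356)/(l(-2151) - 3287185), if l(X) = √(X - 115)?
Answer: -444346427715/982325929681 - 1486929*I*√2266/10805585226491 ≈ -0.45234 - 6.5505e-6*I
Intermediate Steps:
l(X) = √(-115 + X)
(-493427 + 1980356)/(l(-2151) - 3287185) = (-493427 + 1980356)/(√(-115 - 2151) - 3287185) = 1486929/(√(-2266) - 3287185) = 1486929/(I*√2266 - 3287185) = 1486929/(-3287185 + I*√2266)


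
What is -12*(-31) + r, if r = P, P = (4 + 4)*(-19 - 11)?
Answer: 132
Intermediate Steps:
P = -240 (P = 8*(-30) = -240)
r = -240
-12*(-31) + r = -12*(-31) - 240 = 372 - 240 = 132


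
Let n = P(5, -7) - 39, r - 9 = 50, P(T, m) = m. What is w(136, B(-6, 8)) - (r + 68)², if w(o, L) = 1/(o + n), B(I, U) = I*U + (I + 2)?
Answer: -1451609/90 ≈ -16129.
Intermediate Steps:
B(I, U) = 2 + I + I*U (B(I, U) = I*U + (2 + I) = 2 + I + I*U)
r = 59 (r = 9 + 50 = 59)
n = -46 (n = -7 - 39 = -46)
w(o, L) = 1/(-46 + o) (w(o, L) = 1/(o - 46) = 1/(-46 + o))
w(136, B(-6, 8)) - (r + 68)² = 1/(-46 + 136) - (59 + 68)² = 1/90 - 1*127² = 1/90 - 1*16129 = 1/90 - 16129 = -1451609/90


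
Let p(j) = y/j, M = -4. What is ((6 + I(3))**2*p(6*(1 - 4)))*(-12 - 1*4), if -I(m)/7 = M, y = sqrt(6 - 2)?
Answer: 18496/9 ≈ 2055.1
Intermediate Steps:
y = 2 (y = sqrt(4) = 2)
I(m) = 28 (I(m) = -7*(-4) = 28)
p(j) = 2/j
((6 + I(3))**2*p(6*(1 - 4)))*(-12 - 1*4) = ((6 + 28)**2*(2/((6*(1 - 4)))))*(-12 - 1*4) = (34**2*(2/((6*(-3)))))*(-12 - 4) = (1156*(2/(-18)))*(-16) = (1156*(2*(-1/18)))*(-16) = (1156*(-1/9))*(-16) = -1156/9*(-16) = 18496/9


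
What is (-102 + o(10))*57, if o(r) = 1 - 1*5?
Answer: -6042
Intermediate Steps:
o(r) = -4 (o(r) = 1 - 5 = -4)
(-102 + o(10))*57 = (-102 - 4)*57 = -106*57 = -6042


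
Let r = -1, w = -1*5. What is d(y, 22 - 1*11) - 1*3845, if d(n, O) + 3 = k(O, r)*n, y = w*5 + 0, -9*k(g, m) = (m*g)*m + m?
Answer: -34382/9 ≈ -3820.2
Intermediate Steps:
w = -5
k(g, m) = -m/9 - g*m²/9 (k(g, m) = -((m*g)*m + m)/9 = -((g*m)*m + m)/9 = -(g*m² + m)/9 = -(m + g*m²)/9 = -m/9 - g*m²/9)
y = -25 (y = -5*5 + 0 = -25 + 0 = -25)
d(n, O) = -3 + n*(⅑ - O/9) (d(n, O) = -3 + (-⅑*(-1)*(1 + O*(-1)))*n = -3 + (-⅑*(-1)*(1 - O))*n = -3 + (⅑ - O/9)*n = -3 + n*(⅑ - O/9))
d(y, 22 - 1*11) - 1*3845 = (-3 + (⅑)*(-25)*(1 - (22 - 1*11))) - 1*3845 = (-3 + (⅑)*(-25)*(1 - (22 - 11))) - 3845 = (-3 + (⅑)*(-25)*(1 - 1*11)) - 3845 = (-3 + (⅑)*(-25)*(1 - 11)) - 3845 = (-3 + (⅑)*(-25)*(-10)) - 3845 = (-3 + 250/9) - 3845 = 223/9 - 3845 = -34382/9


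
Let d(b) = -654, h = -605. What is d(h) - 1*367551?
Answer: -368205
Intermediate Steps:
d(h) - 1*367551 = -654 - 1*367551 = -654 - 367551 = -368205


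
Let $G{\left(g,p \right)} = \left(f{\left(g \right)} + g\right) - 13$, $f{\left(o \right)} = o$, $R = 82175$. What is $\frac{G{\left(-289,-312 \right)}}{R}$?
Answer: $- \frac{591}{82175} \approx -0.007192$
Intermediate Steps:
$G{\left(g,p \right)} = -13 + 2 g$ ($G{\left(g,p \right)} = \left(g + g\right) - 13 = 2 g - 13 = -13 + 2 g$)
$\frac{G{\left(-289,-312 \right)}}{R} = \frac{-13 + 2 \left(-289\right)}{82175} = \left(-13 - 578\right) \frac{1}{82175} = \left(-591\right) \frac{1}{82175} = - \frac{591}{82175}$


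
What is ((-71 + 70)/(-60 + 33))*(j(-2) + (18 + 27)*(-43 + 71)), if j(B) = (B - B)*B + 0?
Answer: 140/3 ≈ 46.667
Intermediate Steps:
j(B) = 0 (j(B) = 0*B + 0 = 0 + 0 = 0)
((-71 + 70)/(-60 + 33))*(j(-2) + (18 + 27)*(-43 + 71)) = ((-71 + 70)/(-60 + 33))*(0 + (18 + 27)*(-43 + 71)) = (-1/(-27))*(0 + 45*28) = (-1*(-1/27))*(0 + 1260) = (1/27)*1260 = 140/3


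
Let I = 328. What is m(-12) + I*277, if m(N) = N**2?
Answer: 91000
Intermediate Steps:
m(-12) + I*277 = (-12)**2 + 328*277 = 144 + 90856 = 91000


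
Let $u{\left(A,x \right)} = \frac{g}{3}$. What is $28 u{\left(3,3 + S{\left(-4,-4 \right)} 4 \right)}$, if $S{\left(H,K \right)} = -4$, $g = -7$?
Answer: $- \frac{196}{3} \approx -65.333$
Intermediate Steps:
$u{\left(A,x \right)} = - \frac{7}{3}$
$28 u{\left(3,3 + S{\left(-4,-4 \right)} 4 \right)} = 28 \left(- \frac{7}{3}\right) = - \frac{196}{3}$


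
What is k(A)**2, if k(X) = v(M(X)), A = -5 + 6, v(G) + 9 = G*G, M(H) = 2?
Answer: 25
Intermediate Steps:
v(G) = -9 + G**2 (v(G) = -9 + G*G = -9 + G**2)
A = 1
k(X) = -5 (k(X) = -9 + 2**2 = -9 + 4 = -5)
k(A)**2 = (-5)**2 = 25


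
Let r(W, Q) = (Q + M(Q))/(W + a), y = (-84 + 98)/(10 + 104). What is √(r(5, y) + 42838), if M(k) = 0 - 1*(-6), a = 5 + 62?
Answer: √20042055114/684 ≈ 206.97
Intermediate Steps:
a = 67
y = 7/57 (y = 14/114 = 14*(1/114) = 7/57 ≈ 0.12281)
M(k) = 6 (M(k) = 0 + 6 = 6)
r(W, Q) = (6 + Q)/(67 + W) (r(W, Q) = (Q + 6)/(W + 67) = (6 + Q)/(67 + W))
√(r(5, y) + 42838) = √((6 + 7/57)/(67 + 5) + 42838) = √((349/57)/72 + 42838) = √((1/72)*(349/57) + 42838) = √(349/4104 + 42838) = √(175807501/4104) = √20042055114/684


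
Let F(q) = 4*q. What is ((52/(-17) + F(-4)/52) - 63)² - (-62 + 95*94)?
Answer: -218001099/48841 ≈ -4463.5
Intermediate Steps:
((52/(-17) + F(-4)/52) - 63)² - (-62 + 95*94) = ((52/(-17) + (4*(-4))/52) - 63)² - (-62 + 95*94) = ((52*(-1/17) - 16*1/52) - 63)² - (-62 + 8930) = ((-52/17 - 4/13) - 63)² - 1*8868 = (-744/221 - 63)² - 8868 = (-14667/221)² - 8868 = 215120889/48841 - 8868 = -218001099/48841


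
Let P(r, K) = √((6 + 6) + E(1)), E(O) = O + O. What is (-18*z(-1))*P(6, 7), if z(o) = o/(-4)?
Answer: -9*√14/2 ≈ -16.837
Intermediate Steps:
z(o) = -o/4 (z(o) = o*(-¼) = -o/4)
E(O) = 2*O
P(r, K) = √14 (P(r, K) = √((6 + 6) + 2*1) = √(12 + 2) = √14)
(-18*z(-1))*P(6, 7) = (-(-9)*(-1)/2)*√14 = (-18*¼)*√14 = -9*√14/2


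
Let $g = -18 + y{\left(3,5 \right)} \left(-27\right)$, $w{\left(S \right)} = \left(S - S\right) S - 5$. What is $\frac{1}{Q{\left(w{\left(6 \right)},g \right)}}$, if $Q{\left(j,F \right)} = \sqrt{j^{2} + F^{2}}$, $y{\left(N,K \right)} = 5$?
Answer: $\frac{\sqrt{23434}}{23434} \approx 0.0065325$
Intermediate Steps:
$w{\left(S \right)} = -5$ ($w{\left(S \right)} = 0 S - 5 = 0 - 5 = -5$)
$g = -153$ ($g = -18 + 5 \left(-27\right) = -18 - 135 = -153$)
$Q{\left(j,F \right)} = \sqrt{F^{2} + j^{2}}$
$\frac{1}{Q{\left(w{\left(6 \right)},g \right)}} = \frac{1}{\sqrt{\left(-153\right)^{2} + \left(-5\right)^{2}}} = \frac{1}{\sqrt{23409 + 25}} = \frac{1}{\sqrt{23434}} = \frac{\sqrt{23434}}{23434}$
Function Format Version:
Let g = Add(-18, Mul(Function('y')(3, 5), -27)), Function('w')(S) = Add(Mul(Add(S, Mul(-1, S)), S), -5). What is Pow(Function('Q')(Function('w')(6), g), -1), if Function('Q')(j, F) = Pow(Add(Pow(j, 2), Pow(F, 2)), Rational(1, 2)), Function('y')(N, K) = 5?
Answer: Mul(Rational(1, 23434), Pow(23434, Rational(1, 2))) ≈ 0.0065325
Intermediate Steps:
Function('w')(S) = -5 (Function('w')(S) = Add(Mul(0, S), -5) = Add(0, -5) = -5)
g = -153 (g = Add(-18, Mul(5, -27)) = Add(-18, -135) = -153)
Function('Q')(j, F) = Pow(Add(Pow(F, 2), Pow(j, 2)), Rational(1, 2))
Pow(Function('Q')(Function('w')(6), g), -1) = Pow(Pow(Add(Pow(-153, 2), Pow(-5, 2)), Rational(1, 2)), -1) = Pow(Pow(Add(23409, 25), Rational(1, 2)), -1) = Pow(Pow(23434, Rational(1, 2)), -1) = Mul(Rational(1, 23434), Pow(23434, Rational(1, 2)))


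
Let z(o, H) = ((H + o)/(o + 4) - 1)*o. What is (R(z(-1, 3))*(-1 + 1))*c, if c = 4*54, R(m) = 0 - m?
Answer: 0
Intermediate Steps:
z(o, H) = o*(-1 + (H + o)/(4 + o)) (z(o, H) = ((H + o)/(4 + o) - 1)*o = (-1 + (H + o)/(4 + o))*o = o*(-1 + (H + o)/(4 + o)))
R(m) = -m
c = 216
(R(z(-1, 3))*(-1 + 1))*c = ((-(-1)*(-4 + 3)/(4 - 1))*(-1 + 1))*216 = (-(-1)*(-1)/3*0)*216 = (-1*⅓*0)*216 = -⅓*0*216 = 0*216 = 0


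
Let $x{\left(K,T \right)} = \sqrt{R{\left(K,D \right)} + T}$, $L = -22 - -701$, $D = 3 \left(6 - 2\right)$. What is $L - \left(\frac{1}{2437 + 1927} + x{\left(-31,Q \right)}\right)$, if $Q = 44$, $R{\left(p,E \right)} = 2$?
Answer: $\frac{2963155}{4364} - \sqrt{46} \approx 672.22$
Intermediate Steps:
$D = 12$ ($D = 3 \cdot 4 = 12$)
$L = 679$ ($L = -22 + 701 = 679$)
$x{\left(K,T \right)} = \sqrt{2 + T}$
$L - \left(\frac{1}{2437 + 1927} + x{\left(-31,Q \right)}\right) = 679 - \left(\frac{1}{2437 + 1927} + \sqrt{2 + 44}\right) = 679 - \left(\frac{1}{4364} + \sqrt{46}\right) = \frac{2963155}{4364} - \sqrt{46}$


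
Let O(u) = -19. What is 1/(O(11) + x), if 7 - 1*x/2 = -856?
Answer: 1/1707 ≈ 0.00058582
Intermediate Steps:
x = 1726 (x = 14 - 2*(-856) = 14 + 1712 = 1726)
1/(O(11) + x) = 1/(-19 + 1726) = 1/1707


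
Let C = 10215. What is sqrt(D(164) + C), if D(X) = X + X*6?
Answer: sqrt(11363) ≈ 106.60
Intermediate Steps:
D(X) = 7*X (D(X) = X + 6*X = 7*X)
sqrt(D(164) + C) = sqrt(7*164 + 10215) = sqrt(1148 + 10215) = sqrt(11363)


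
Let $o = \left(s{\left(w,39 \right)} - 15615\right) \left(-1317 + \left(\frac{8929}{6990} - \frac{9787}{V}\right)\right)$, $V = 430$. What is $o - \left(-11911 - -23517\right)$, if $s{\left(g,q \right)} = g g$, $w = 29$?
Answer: $\frac{2970103924562}{150285} \approx 1.9763 \cdot 10^{7}$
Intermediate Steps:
$s{\left(g,q \right)} = g^{2}$
$o = \frac{2971848132272}{150285}$ ($o = \left(29^{2} - 15615\right) \left(-1317 + \left(\frac{8929}{6990} - \frac{9787}{430}\right)\right) = \left(841 - 15615\right) \left(-1317 + \left(8929 \cdot \frac{1}{6990} - \frac{9787}{430}\right)\right) = - 14774 \left(-1317 + \left(\frac{8929}{6990} - \frac{9787}{430}\right)\right) = - 14774 \left(-1317 - \frac{3228583}{150285}\right) = \left(-14774\right) \left(- \frac{201153928}{150285}\right) = \frac{2971848132272}{150285} \approx 1.9775 \cdot 10^{7}$)
$o - \left(-11911 - -23517\right) = \frac{2971848132272}{150285} - \left(-11911 - -23517\right) = \frac{2971848132272}{150285} - \left(-11911 + 23517\right) = \frac{2971848132272}{150285} - 11606 = \frac{2970103924562}{150285}$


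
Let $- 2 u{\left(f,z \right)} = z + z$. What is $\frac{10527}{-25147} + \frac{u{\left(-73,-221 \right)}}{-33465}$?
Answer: $- \frac{357843542}{841544355} \approx -0.42522$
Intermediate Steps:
$u{\left(f,z \right)} = - z$ ($u{\left(f,z \right)} = - \frac{z + z}{2} = - \frac{2 z}{2} = - z$)
$\frac{10527}{-25147} + \frac{u{\left(-73,-221 \right)}}{-33465} = \frac{10527}{-25147} + \frac{\left(-1\right) \left(-221\right)}{-33465} = 10527 \left(- \frac{1}{25147}\right) + 221 \left(- \frac{1}{33465}\right) = - \frac{10527}{25147} - \frac{221}{33465} = - \frac{357843542}{841544355}$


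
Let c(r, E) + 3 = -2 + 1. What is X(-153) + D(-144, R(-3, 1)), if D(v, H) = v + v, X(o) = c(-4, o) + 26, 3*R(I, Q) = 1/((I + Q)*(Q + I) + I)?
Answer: -266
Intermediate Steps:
R(I, Q) = 1/(3*(I + (I + Q)²)) (R(I, Q) = 1/(3*((I + Q)*(Q + I) + I)) = 1/(3*((I + Q)*(I + Q) + I)) = 1/(3*((I + Q)² + I)) = 1/(3*(I + (I + Q)²)))
c(r, E) = -4 (c(r, E) = -3 + (-2 + 1) = -3 - 1 = -4)
X(o) = 22 (X(o) = -4 + 26 = 22)
D(v, H) = 2*v
X(-153) + D(-144, R(-3, 1)) = 22 + 2*(-144) = 22 - 288 = -266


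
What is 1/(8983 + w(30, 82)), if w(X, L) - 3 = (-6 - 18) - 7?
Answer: 1/8955 ≈ 0.00011167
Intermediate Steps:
w(X, L) = -28 (w(X, L) = 3 + ((-6 - 18) - 7) = 3 + (-24 - 7) = 3 - 31 = -28)
1/(8983 + w(30, 82)) = 1/(8983 - 28) = 1/8955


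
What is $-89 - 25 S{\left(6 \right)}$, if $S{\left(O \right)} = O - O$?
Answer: $-89$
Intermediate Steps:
$S{\left(O \right)} = 0$
$-89 - 25 S{\left(6 \right)} = -89 - 0 = -89 + 0 = -89$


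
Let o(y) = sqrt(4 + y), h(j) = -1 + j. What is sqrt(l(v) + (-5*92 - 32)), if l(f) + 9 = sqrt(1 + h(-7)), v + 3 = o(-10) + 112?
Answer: sqrt(-501 + I*sqrt(7)) ≈ 0.0591 + 22.383*I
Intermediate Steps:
v = 109 + I*sqrt(6) (v = -3 + (sqrt(4 - 10) + 112) = -3 + (sqrt(-6) + 112) = -3 + (I*sqrt(6) + 112) = -3 + (112 + I*sqrt(6)) = 109 + I*sqrt(6) ≈ 109.0 + 2.4495*I)
l(f) = -9 + I*sqrt(7) (l(f) = -9 + sqrt(1 + (-1 - 7)) = -9 + sqrt(1 - 8) = -9 + sqrt(-7) = -9 + I*sqrt(7))
sqrt(l(v) + (-5*92 - 32)) = sqrt((-9 + I*sqrt(7)) + (-5*92 - 32)) = sqrt((-9 + I*sqrt(7)) + (-460 - 32)) = sqrt((-9 + I*sqrt(7)) - 492) = sqrt(-501 + I*sqrt(7))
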